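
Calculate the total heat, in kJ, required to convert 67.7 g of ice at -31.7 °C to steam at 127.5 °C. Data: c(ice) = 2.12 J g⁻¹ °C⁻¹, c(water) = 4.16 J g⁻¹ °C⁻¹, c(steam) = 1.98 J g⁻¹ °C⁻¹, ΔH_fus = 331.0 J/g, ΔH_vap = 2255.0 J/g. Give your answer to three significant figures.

q = 211 kJ

q1 (heat ice -31.7→0.0 °C): 67.7 × 2.12 × 31.7 = 4550 J
q2 (melt at 0 °C): 67.7 × 331.0 = 22409 J
q3 (heat water 0.0→100.0 °C): 67.7 × 4.16 × 100.0 = 28163 J
q4 (vaporize at 100 °C): 67.7 × 2255.0 = 152664 J
q5 (heat steam 100.0→127.5 °C): 67.7 × 1.98 × 27.5 = 3686 J
Total: 4550 + 22409 + 28163 + 152664 + 3686 = 211472 J = 211 kJ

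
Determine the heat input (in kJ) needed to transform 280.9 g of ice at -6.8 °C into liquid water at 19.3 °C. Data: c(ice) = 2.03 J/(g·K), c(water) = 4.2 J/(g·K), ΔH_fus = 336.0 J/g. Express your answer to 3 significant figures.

q = 121 kJ

q1 (heat ice -6.8→0.0 °C): 280.9 × 2.03 × 6.8 = 3878 J
q2 (melt at 0 °C): 280.9 × 336.0 = 94382 J
q3 (heat water 0.0→19.3 °C): 280.9 × 4.2 × 19.3 = 22770 J
Total: 3878 + 94382 + 22770 = 121030 J = 121 kJ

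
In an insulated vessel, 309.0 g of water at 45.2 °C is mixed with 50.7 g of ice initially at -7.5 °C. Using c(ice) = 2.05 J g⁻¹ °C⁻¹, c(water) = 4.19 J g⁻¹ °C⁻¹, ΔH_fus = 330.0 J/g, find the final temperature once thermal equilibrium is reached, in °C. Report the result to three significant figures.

T_f = 27.2 °C

Heat to bring ice to 0 °C and melt it: q₁ = 50.7×2.05×7.5 + 50.7×330.0 = 17511 J
Heat the water can supply cooling to 0 °C: 309.0×4.19×45.2 = 58520.9 J > q₁, so all ice melts.
Energy balance: 309.0×4.19×(45.2 − T) = 17511 + 50.7×4.19×(T − 0)
1294.71(45.2 − T) = 17511 + 212.433 T
58520.9 − 17511 = 1507.143 T
T = 41009.9 / 1507.143 = 27.21 °C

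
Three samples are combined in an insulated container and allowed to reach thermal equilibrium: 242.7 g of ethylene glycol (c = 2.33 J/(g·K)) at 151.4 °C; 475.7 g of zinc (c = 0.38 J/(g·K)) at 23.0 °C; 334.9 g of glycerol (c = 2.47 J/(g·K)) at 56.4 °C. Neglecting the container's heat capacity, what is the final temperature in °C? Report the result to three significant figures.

T_f = 86.7 °C

Σ mᵢcᵢ(T − Tᵢ) = 0  ⇒  T = Σ mᵢcᵢTᵢ / Σ mᵢcᵢ
Σ mᵢcᵢ = 242.7×2.33 + 475.7×0.38 + 334.9×2.47 = 1573.460
Σ mᵢcᵢTᵢ = 565.491×151.4 + 180.766×23.0 + 827.203×56.4 = 136430
T = 136430 / 1573.460 = 86.71 °C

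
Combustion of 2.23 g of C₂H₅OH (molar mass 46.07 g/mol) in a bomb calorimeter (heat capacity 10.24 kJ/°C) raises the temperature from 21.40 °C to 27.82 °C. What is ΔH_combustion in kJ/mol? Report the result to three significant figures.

ΔH = -1360 kJ/mol

ΔT = 27.82 − 21.40 = 6.42 °C
q_cal = C_cal × ΔT = 10.24 × 6.42 = 65.7408 kJ
n = 2.23 / 46.07 = 0.04840 mol
q_rxn = −q_cal = -65.7408 kJ
ΔH = -65.7408 / 0.04840 = -1358 kJ/mol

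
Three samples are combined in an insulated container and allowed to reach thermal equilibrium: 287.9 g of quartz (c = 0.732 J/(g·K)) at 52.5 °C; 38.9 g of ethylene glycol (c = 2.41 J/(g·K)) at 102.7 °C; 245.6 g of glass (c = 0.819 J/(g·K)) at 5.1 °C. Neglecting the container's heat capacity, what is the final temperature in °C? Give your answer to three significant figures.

T_f = 43.0 °C

Σ mᵢcᵢ(T − Tᵢ) = 0  ⇒  T = Σ mᵢcᵢTᵢ / Σ mᵢcᵢ
Σ mᵢcᵢ = 287.9×0.732 + 38.9×2.41 + 245.6×0.819 = 505.6382
Σ mᵢcᵢTᵢ = 210.7428×52.5 + 93.749×102.7 + 201.1464×5.1 = 21718
T = 21718 / 505.6382 = 42.95 °C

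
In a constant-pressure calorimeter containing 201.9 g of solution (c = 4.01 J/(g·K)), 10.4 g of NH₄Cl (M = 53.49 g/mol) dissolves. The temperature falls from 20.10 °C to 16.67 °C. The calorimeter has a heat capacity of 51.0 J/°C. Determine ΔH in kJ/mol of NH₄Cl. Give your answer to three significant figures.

|ΔT| = |16.67 − 20.10| = 3.43 °C
|q_surr| = (201.9 × 4.01 + 51.0) × 3.43 = 860.619 × 3.43 = 2952 J
n(NH₄Cl) = 10.4 / 53.49 = 0.1944 mol
Temperature fell, so q_rxn = +|q_surr| = 2.952 kJ
ΔH = q_rxn / n = 15.19 kJ/mol

ΔH = 15.2 kJ/mol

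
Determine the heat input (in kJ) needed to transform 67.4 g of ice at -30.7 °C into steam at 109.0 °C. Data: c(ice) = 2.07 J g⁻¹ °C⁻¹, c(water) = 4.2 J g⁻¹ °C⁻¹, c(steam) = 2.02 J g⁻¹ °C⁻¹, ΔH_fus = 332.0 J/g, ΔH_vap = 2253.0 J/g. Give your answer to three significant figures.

q = 208 kJ

q1 (heat ice -30.7→0.0 °C): 67.4 × 2.07 × 30.7 = 4283 J
q2 (melt at 0 °C): 67.4 × 332.0 = 22377 J
q3 (heat water 0.0→100.0 °C): 67.4 × 4.2 × 100.0 = 28308 J
q4 (vaporize at 100 °C): 67.4 × 2253.0 = 151852 J
q5 (heat steam 100.0→109.0 °C): 67.4 × 2.02 × 9.0 = 1225 J
Total: 4283 + 22377 + 28308 + 151852 + 1225 = 208045 J = 208 kJ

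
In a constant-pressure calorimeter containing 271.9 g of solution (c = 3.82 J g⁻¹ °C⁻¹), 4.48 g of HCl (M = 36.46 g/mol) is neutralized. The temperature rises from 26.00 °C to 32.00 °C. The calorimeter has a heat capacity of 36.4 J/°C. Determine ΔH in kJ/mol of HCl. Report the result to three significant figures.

|ΔT| = |32.00 − 26.00| = 6.00 °C
|q_surr| = (271.9 × 3.82 + 36.4) × 6.00 = 1075.058 × 6.00 = 6450 J
n(HCl) = 4.48 / 36.46 = 0.1229 mol
Temperature rose, so q_rxn = −|q_surr| = -6.450 kJ
ΔH = q_rxn / n = -52.48 kJ/mol

ΔH = -52.5 kJ/mol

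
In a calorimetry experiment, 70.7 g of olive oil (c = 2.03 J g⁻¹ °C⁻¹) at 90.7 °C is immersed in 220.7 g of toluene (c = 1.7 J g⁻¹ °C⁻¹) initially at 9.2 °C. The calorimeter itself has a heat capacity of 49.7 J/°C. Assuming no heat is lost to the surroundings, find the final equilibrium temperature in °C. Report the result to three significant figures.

Heat lost by olive oil = heat gained by toluene + calorimeter.
(70.7)(2.03)(90.7 − T) = [(220.7)(1.7) + 49.7](T − 9.2)
143.521 (90.7 − T) = 424.89 (T − 9.2)
13017 − 143.521 T = 424.89 T − 3909.0
16926.0 = 568.411 T
T = 29.78 °C

T_f = 29.8 °C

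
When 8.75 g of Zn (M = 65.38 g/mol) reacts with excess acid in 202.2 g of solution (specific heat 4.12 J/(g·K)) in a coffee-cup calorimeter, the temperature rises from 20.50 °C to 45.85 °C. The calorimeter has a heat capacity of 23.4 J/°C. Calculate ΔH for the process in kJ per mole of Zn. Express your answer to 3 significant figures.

|ΔT| = |45.85 − 20.50| = 25.35 °C
|q_surr| = (202.2 × 4.12 + 23.4) × 25.35 = 856.464 × 25.35 = 21710 J
n(Zn) = 8.75 / 65.38 = 0.1338 mol
Temperature rose, so q_rxn = −|q_surr| = -21.71 kJ
ΔH = q_rxn / n = -162.3 kJ/mol

ΔH = -162 kJ/mol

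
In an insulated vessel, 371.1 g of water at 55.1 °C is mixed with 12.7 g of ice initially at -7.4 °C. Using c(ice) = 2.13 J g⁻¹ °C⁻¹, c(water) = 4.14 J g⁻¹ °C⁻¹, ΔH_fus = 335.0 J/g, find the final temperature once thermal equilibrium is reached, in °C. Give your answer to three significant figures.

Heat to bring ice to 0 °C and melt it: q₁ = 12.7×2.13×7.4 + 12.7×335.0 = 4454.7 J
Heat the water can supply cooling to 0 °C: 371.1×4.14×55.1 = 84653.1 J > q₁, so all ice melts.
Energy balance: 371.1×4.14×(55.1 − T) = 4454.7 + 12.7×4.14×(T − 0)
1536.354(55.1 − T) = 4454.7 + 52.578 T
84653.1 − 4454.7 = 1588.932 T
T = 80198.4 / 1588.932 = 50.47 °C

T_f = 50.5 °C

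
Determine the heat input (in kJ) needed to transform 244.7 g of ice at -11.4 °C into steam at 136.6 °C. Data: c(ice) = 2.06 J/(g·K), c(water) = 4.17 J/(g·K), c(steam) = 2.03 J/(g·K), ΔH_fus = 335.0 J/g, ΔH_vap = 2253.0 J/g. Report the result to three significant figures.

q = 759 kJ

q1 (heat ice -11.4→0.0 °C): 244.7 × 2.06 × 11.4 = 5747 J
q2 (melt at 0 °C): 244.7 × 335.0 = 81975 J
q3 (heat water 0.0→100.0 °C): 244.7 × 4.17 × 100.0 = 102040 J
q4 (vaporize at 100 °C): 244.7 × 2253.0 = 551309 J
q5 (heat steam 100.0→136.6 °C): 244.7 × 2.03 × 36.6 = 18181 J
Total: 5747 + 81975 + 102040 + 551309 + 18181 = 759252 J = 759 kJ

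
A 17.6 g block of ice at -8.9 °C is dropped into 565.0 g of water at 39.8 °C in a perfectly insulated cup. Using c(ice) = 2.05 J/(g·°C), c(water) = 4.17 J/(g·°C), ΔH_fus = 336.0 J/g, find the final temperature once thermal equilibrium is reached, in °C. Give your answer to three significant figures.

Heat to bring ice to 0 °C and melt it: q₁ = 17.6×2.05×8.9 + 17.6×336.0 = 6234.7 J
Heat the water can supply cooling to 0 °C: 565.0×4.17×39.8 = 93770.8 J > q₁, so all ice melts.
Energy balance: 565.0×4.17×(39.8 − T) = 6234.7 + 17.6×4.17×(T − 0)
2356.05(39.8 − T) = 6234.7 + 73.392 T
93770.8 − 6234.7 = 2429.442 T
T = 87536.1 / 2429.442 = 36.03 °C

T_f = 36.0 °C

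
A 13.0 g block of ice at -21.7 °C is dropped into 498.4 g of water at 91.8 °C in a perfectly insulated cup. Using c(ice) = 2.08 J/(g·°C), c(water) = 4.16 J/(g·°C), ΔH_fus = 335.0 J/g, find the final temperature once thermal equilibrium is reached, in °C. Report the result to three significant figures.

T_f = 87.1 °C

Heat to bring ice to 0 °C and melt it: q₁ = 13.0×2.08×21.7 + 13.0×335.0 = 4941.8 J
Heat the water can supply cooling to 0 °C: 498.4×4.16×91.8 = 190333 J > q₁, so all ice melts.
Energy balance: 498.4×4.16×(91.8 − T) = 4941.8 + 13.0×4.16×(T − 0)
2073.344(91.8 − T) = 4941.8 + 54.08 T
190333 − 4941.8 = 2127.424 T
T = 185391.2 / 2127.424 = 87.14 °C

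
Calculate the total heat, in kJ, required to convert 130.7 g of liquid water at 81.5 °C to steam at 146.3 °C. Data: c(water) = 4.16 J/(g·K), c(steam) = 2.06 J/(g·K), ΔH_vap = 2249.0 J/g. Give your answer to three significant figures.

q = 316 kJ

q1 (heat water 81.5→100.0 °C): 130.7 × 4.16 × 18.5 = 10059 J
q2 (vaporize at 100 °C): 130.7 × 2249.0 = 293944 J
q3 (heat steam 100.0→146.3 °C): 130.7 × 2.06 × 46.3 = 12466 J
Total: 10059 + 293944 + 12466 = 316469 J = 316 kJ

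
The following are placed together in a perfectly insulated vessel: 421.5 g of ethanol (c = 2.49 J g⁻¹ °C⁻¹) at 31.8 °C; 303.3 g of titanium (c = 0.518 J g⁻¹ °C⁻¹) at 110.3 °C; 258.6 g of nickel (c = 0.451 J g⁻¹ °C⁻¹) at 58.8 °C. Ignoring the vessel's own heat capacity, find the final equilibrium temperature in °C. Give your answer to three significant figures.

Σ mᵢcᵢ(T − Tᵢ) = 0  ⇒  T = Σ mᵢcᵢTᵢ / Σ mᵢcᵢ
Σ mᵢcᵢ = 421.5×2.49 + 303.3×0.518 + 258.6×0.451 = 1323.2730
Σ mᵢcᵢTᵢ = 1049.535×31.8 + 157.1094×110.3 + 116.6286×58.8 = 57562
T = 57562 / 1323.2730 = 43.50 °C

T_f = 43.5 °C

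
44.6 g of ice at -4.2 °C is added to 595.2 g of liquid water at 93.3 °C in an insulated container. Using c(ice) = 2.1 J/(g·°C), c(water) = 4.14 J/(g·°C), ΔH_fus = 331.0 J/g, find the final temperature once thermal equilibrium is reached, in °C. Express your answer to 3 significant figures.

Heat to bring ice to 0 °C and melt it: q₁ = 44.6×2.1×4.2 + 44.6×331.0 = 15156 J
Heat the water can supply cooling to 0 °C: 595.2×4.14×93.3 = 229903 J > q₁, so all ice melts.
Energy balance: 595.2×4.14×(93.3 − T) = 15156 + 44.6×4.14×(T − 0)
2464.128(93.3 − T) = 15156 + 184.644 T
229903 − 15156 = 2648.772 T
T = 214747 / 2648.772 = 81.07 °C

T_f = 81.1 °C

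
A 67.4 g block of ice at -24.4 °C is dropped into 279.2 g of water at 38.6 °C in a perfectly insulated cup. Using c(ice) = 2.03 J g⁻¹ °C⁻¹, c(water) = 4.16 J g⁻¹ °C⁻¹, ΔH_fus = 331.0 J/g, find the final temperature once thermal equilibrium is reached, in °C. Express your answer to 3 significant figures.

T_f = 13.3 °C

Heat to bring ice to 0 °C and melt it: q₁ = 67.4×2.03×24.4 + 67.4×331.0 = 25648 J
Heat the water can supply cooling to 0 °C: 279.2×4.16×38.6 = 44832.8 J > q₁, so all ice melts.
Energy balance: 279.2×4.16×(38.6 − T) = 25648 + 67.4×4.16×(T − 0)
1161.472(38.6 − T) = 25648 + 280.384 T
44832.8 − 25648 = 1441.856 T
T = 19184.8 / 1441.856 = 13.31 °C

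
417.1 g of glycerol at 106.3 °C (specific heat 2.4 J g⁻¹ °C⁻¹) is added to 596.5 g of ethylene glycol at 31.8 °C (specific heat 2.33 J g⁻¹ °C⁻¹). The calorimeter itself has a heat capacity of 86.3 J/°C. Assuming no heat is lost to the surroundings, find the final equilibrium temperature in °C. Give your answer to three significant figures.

T_f = 61.9 °C

Heat lost by glycerol = heat gained by ethylene glycol + calorimeter.
(417.1)(2.4)(106.3 − T) = [(596.5)(2.33) + 86.3](T − 31.8)
1001.04 (106.3 − T) = 1476.145 (T − 31.8)
106410 − 1001.04 T = 1476.145 T − 46941
153351 = 2477.185 T
T = 61.91 °C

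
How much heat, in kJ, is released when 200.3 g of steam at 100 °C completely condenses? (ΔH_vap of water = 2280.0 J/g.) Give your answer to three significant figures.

q = 457 kJ

q = m × ΔH_vap = 200.3 × 2280.0 = 456700 J = 457 kJ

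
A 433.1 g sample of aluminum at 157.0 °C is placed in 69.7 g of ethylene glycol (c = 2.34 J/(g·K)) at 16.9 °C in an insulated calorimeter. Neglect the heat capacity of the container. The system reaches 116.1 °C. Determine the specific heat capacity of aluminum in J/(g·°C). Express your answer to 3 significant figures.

q_gained = (69.7 × 2.34) × (116.1 − 16.9) = 16180 J
q_lost = 433.1 × c × (157.0 − 116.1) = 17713.79 c
Set equal: c = 16180 / 17713.79 = 0.913 J/(g·°C)

c = 0.913 J/(g·°C)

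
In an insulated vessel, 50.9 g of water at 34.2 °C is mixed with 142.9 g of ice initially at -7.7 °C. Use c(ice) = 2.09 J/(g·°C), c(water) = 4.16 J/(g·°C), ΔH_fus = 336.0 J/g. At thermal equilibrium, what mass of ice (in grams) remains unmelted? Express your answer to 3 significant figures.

Heat to warm all ice to 0 °C: 142.9×2.09×7.7 = 2299.7 J
Heat released by water cooling to 0 °C: 50.9×4.16×34.2 = 7241.6 J
7241.6 J < 2299.7 + 142.9×336.0 = 50314.1 J, so not all ice melts; final T = 0 °C.
Heat left for melting: 7241.6 − 2299.7 = 4941.9 J
Mass melted = 4941.9 / 336.0 = 14.71 g
Ice remaining = 142.9 − 14.71 = 128.19 g

m_ice remaining = 128 g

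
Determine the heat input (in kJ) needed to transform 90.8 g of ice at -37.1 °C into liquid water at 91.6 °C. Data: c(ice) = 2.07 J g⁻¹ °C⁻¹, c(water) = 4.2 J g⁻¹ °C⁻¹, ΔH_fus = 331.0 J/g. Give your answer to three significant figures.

q = 72.0 kJ

q1 (heat ice -37.1→0.0 °C): 90.8 × 2.07 × 37.1 = 6973 J
q2 (melt at 0 °C): 90.8 × 331.0 = 30055 J
q3 (heat water 0.0→91.6 °C): 90.8 × 4.2 × 91.6 = 34933 J
Total: 6973 + 30055 + 34933 = 71961 J = 72.0 kJ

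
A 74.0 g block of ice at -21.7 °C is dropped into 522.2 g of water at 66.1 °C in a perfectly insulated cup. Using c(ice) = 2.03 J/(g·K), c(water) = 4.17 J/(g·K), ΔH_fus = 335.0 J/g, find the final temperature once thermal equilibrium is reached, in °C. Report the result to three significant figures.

Heat to bring ice to 0 °C and melt it: q₁ = 74.0×2.03×21.7 + 74.0×335.0 = 28050 J
Heat the water can supply cooling to 0 °C: 522.2×4.17×66.1 = 143938 J > q₁, so all ice melts.
Energy balance: 522.2×4.17×(66.1 − T) = 28050 + 74.0×4.17×(T − 0)
2177.574(66.1 − T) = 28050 + 308.58 T
143938 − 28050 = 2486.154 T
T = 115888 / 2486.154 = 46.61 °C

T_f = 46.6 °C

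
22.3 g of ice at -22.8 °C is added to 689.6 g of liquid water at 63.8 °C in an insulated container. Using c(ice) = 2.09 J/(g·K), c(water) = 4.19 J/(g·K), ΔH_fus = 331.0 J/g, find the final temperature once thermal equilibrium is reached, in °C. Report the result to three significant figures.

T_f = 59.0 °C

Heat to bring ice to 0 °C and melt it: q₁ = 22.3×2.09×22.8 + 22.3×331.0 = 8443.9 J
Heat the water can supply cooling to 0 °C: 689.6×4.19×63.8 = 184345 J > q₁, so all ice melts.
Energy balance: 689.6×4.19×(63.8 − T) = 8443.9 + 22.3×4.19×(T − 0)
2889.424(63.8 − T) = 8443.9 + 93.437 T
184345 − 8443.9 = 2982.861 T
T = 175901.1 / 2982.861 = 58.97 °C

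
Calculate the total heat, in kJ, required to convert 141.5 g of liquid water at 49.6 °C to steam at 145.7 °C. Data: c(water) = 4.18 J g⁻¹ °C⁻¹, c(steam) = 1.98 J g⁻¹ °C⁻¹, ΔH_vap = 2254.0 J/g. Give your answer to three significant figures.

q1 (heat water 49.6→100.0 °C): 141.5 × 4.18 × 50.4 = 29810 J
q2 (vaporize at 100 °C): 141.5 × 2254.0 = 318941 J
q3 (heat steam 100.0→145.7 °C): 141.5 × 1.98 × 45.7 = 12804 J
Total: 29810 + 318941 + 12804 = 361555 J = 362 kJ

q = 362 kJ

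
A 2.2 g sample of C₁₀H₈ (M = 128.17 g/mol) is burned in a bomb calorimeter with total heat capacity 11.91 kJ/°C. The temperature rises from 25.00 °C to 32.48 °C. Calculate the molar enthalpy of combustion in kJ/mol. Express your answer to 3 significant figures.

ΔH = -5190 kJ/mol

ΔT = 32.48 − 25.00 = 7.48 °C
q_cal = C_cal × ΔT = 11.91 × 7.48 = 89.0868 kJ
n = 2.2 / 128.17 = 0.01716 mol
q_rxn = −q_cal = -89.0868 kJ
ΔH = -89.0868 / 0.01716 = -5192 kJ/mol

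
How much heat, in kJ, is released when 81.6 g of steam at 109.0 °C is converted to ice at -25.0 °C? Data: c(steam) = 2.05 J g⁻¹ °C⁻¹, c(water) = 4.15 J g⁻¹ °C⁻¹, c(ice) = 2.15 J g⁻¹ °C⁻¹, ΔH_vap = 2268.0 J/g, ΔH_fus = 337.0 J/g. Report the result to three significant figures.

q = 252 kJ

q1 (cool steam 109.0→100 °C): 81.6 × 2.05 × 9.0 = 1506 J
q2 (condense at 100 °C): 81.6 × 2268.0 = 185069 J
q3 (cool water 100→0 °C): 81.6 × 4.15 × 100.0 = 33864 J
q4 (freeze at 0 °C): 81.6 × 337.0 = 27499 J
q5 (cool ice 0→-25.0 °C): 81.6 × 2.15 × 25.0 = 4386 J
Total: 1506 + 185069 + 33864 + 27499 + 4386 = 252324 J = 252 kJ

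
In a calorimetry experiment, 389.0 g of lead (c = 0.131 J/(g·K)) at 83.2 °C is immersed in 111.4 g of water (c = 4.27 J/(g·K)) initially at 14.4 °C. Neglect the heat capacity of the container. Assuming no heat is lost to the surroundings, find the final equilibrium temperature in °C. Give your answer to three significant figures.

T_f = 21.1 °C

Heat lost by lead = heat gained by water.
(389.0)(0.131)(83.2 − T) = (111.4)(4.27)(T − 14.4)
50.959 (83.2 − T) = 475.678 (T − 14.4)
4239.8 − 50.959 T = 475.678 T − 6849.8
11089.6 = 526.637 T
T = 21.06 °C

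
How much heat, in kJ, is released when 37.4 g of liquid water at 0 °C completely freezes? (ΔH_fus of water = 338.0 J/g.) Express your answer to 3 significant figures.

q = 12.6 kJ

q = m × ΔH_fus = 37.4 × 338.0 = 12640 J = 12.6 kJ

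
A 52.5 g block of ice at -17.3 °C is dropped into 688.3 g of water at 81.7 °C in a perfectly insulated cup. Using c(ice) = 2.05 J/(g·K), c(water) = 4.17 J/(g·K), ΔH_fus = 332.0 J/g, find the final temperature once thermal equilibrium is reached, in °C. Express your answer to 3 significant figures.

Heat to bring ice to 0 °C and melt it: q₁ = 52.5×2.05×17.3 + 52.5×332.0 = 19292 J
Heat the water can supply cooling to 0 °C: 688.3×4.17×81.7 = 234496 J > q₁, so all ice melts.
Energy balance: 688.3×4.17×(81.7 − T) = 19292 + 52.5×4.17×(T − 0)
2870.211(81.7 − T) = 19292 + 218.925 T
234496 − 19292 = 3089.136 T
T = 215204 / 3089.136 = 69.66 °C

T_f = 69.7 °C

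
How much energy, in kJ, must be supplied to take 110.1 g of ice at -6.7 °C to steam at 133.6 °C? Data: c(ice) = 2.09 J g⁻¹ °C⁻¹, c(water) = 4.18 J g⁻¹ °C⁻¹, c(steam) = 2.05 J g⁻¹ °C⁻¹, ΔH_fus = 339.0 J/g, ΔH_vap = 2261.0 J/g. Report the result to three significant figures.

q = 341 kJ

q1 (heat ice -6.7→0.0 °C): 110.1 × 2.09 × 6.7 = 1542 J
q2 (melt at 0 °C): 110.1 × 339.0 = 37324 J
q3 (heat water 0.0→100.0 °C): 110.1 × 4.18 × 100.0 = 46022 J
q4 (vaporize at 100 °C): 110.1 × 2261.0 = 248936 J
q5 (heat steam 100.0→133.6 °C): 110.1 × 2.05 × 33.6 = 7584 J
Total: 1542 + 37324 + 46022 + 248936 + 7584 = 341408 J = 341 kJ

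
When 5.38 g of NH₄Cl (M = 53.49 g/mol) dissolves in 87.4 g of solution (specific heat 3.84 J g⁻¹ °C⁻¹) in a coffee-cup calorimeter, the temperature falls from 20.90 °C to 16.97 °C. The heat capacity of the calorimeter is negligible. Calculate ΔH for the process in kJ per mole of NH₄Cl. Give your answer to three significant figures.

ΔH = 13.1 kJ/mol

|ΔT| = |16.97 − 20.90| = 3.93 °C
|q_surr| = (87.4 × 3.84) × 3.93 = 335.616 × 3.93 = 1319 J
n(NH₄Cl) = 5.38 / 53.49 = 0.1006 mol
Temperature fell, so q_rxn = +|q_surr| = 1.319 kJ
ΔH = q_rxn / n = 13.11 kJ/mol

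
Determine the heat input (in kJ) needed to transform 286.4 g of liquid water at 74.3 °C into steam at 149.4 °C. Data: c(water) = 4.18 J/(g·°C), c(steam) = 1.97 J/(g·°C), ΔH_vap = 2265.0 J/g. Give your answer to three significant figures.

q1 (heat water 74.3→100.0 °C): 286.4 × 4.18 × 25.7 = 30767 J
q2 (vaporize at 100 °C): 286.4 × 2265.0 = 648696 J
q3 (heat steam 100.0→149.4 °C): 286.4 × 1.97 × 49.4 = 27872 J
Total: 30767 + 648696 + 27872 = 707335 J = 707 kJ

q = 707 kJ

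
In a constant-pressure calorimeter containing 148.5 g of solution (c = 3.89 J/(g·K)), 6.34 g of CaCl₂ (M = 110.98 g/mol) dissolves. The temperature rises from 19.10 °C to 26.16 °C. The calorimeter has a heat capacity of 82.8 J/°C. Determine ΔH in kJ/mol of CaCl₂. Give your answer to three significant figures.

ΔH = -81.6 kJ/mol

|ΔT| = |26.16 − 19.10| = 7.06 °C
|q_surr| = (148.5 × 3.89 + 82.8) × 7.06 = 660.465 × 7.06 = 4663 J
n(CaCl₂) = 6.34 / 110.98 = 0.05713 mol
Temperature rose, so q_rxn = −|q_surr| = -4.663 kJ
ΔH = q_rxn / n = -81.62 kJ/mol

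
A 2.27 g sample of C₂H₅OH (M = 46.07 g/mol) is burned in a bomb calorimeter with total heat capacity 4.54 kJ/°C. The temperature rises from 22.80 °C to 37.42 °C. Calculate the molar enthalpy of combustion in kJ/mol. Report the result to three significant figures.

ΔT = 37.42 − 22.80 = 14.62 °C
q_cal = C_cal × ΔT = 4.54 × 14.62 = 66.3748 kJ
n = 2.27 / 46.07 = 0.04927 mol
q_rxn = −q_cal = -66.3748 kJ
ΔH = -66.3748 / 0.04927 = -1347 kJ/mol

ΔH = -1350 kJ/mol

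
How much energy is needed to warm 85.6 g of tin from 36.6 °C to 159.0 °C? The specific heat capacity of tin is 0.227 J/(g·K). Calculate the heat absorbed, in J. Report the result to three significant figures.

q = m c ΔT = 85.6 × 0.227 × (159.0 − 36.6)
q = 85.6 × 0.227 × 122.4 = 2378 J

q = 2380 J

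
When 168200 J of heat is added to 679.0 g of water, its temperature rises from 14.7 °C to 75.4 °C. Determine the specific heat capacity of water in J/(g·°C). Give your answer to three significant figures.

c = 4.08 J/(g·°C)

c = q / (m ΔT) = 168200 / (679.0 × 60.7)
c = 168200 / 41215.3 = 4.08 J/(g·°C)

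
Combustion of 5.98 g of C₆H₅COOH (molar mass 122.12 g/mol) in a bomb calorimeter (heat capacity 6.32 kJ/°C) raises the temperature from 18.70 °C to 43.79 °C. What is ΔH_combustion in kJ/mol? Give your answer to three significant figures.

ΔT = 43.79 − 18.70 = 25.09 °C
q_cal = C_cal × ΔT = 6.32 × 25.09 = 158.5688 kJ
n = 5.98 / 122.12 = 0.04897 mol
q_rxn = −q_cal = -158.5688 kJ
ΔH = -158.5688 / 0.04897 = -3238 kJ/mol

ΔH = -3240 kJ/mol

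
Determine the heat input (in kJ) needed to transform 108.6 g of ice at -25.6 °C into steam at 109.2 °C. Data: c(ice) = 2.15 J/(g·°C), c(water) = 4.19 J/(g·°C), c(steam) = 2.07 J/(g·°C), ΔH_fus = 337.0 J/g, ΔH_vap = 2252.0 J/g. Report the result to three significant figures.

q = 335 kJ

q1 (heat ice -25.6→0.0 °C): 108.6 × 2.15 × 25.6 = 5977 J
q2 (melt at 0 °C): 108.6 × 337.0 = 36598 J
q3 (heat water 0.0→100.0 °C): 108.6 × 4.19 × 100.0 = 45503 J
q4 (vaporize at 100 °C): 108.6 × 2252.0 = 244567 J
q5 (heat steam 100.0→109.2 °C): 108.6 × 2.07 × 9.2 = 2068 J
Total: 5977 + 36598 + 45503 + 244567 + 2068 = 334713 J = 335 kJ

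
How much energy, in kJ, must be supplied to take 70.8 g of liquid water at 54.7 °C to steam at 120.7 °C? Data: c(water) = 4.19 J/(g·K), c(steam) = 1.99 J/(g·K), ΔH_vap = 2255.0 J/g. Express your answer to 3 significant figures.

q1 (heat water 54.7→100.0 °C): 70.8 × 4.19 × 45.3 = 13438 J
q2 (vaporize at 100 °C): 70.8 × 2255.0 = 159654 J
q3 (heat steam 100.0→120.7 °C): 70.8 × 1.99 × 20.7 = 2916 J
Total: 13438 + 159654 + 2916 = 176008 J = 176 kJ

q = 176 kJ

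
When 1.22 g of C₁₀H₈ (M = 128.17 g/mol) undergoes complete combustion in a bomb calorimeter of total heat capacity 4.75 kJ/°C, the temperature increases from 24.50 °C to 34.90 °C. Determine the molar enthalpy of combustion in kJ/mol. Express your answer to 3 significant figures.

ΔH = -5190 kJ/mol

ΔT = 34.90 − 24.50 = 10.40 °C
q_cal = C_cal × ΔT = 4.75 × 10.40 = 49.4 kJ
n = 1.22 / 128.17 = 0.009519 mol
q_rxn = −q_cal = -49.4 kJ
ΔH = -49.4 / 0.009519 = -5190 kJ/mol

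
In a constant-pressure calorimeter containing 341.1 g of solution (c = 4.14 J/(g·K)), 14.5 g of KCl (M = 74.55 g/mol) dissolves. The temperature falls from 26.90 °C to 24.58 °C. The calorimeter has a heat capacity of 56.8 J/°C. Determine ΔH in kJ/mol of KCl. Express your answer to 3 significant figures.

ΔH = 17.5 kJ/mol

|ΔT| = |24.58 − 26.90| = 2.32 °C
|q_surr| = (341.1 × 4.14 + 56.8) × 2.32 = 1468.954 × 2.32 = 3408 J
n(KCl) = 14.5 / 74.55 = 0.1945 mol
Temperature fell, so q_rxn = +|q_surr| = 3.408 kJ
ΔH = q_rxn / n = 17.52 kJ/mol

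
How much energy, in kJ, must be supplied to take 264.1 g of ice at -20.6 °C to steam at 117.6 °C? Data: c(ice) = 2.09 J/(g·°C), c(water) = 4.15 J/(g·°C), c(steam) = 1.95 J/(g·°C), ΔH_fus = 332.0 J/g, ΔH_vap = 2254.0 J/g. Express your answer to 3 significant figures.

q = 813 kJ

q1 (heat ice -20.6→0.0 °C): 264.1 × 2.09 × 20.6 = 11371 J
q2 (melt at 0 °C): 264.1 × 332.0 = 87681 J
q3 (heat water 0.0→100.0 °C): 264.1 × 4.15 × 100.0 = 109602 J
q4 (vaporize at 100 °C): 264.1 × 2254.0 = 595281 J
q5 (heat steam 100.0→117.6 °C): 264.1 × 1.95 × 17.6 = 9064 J
Total: 11371 + 87681 + 109602 + 595281 + 9064 = 812999 J = 813 kJ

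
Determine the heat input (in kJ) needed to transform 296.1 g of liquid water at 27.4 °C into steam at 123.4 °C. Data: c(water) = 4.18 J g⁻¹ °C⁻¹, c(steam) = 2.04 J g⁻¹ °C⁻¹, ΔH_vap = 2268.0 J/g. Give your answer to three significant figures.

q1 (heat water 27.4→100.0 °C): 296.1 × 4.18 × 72.6 = 89857 J
q2 (vaporize at 100 °C): 296.1 × 2268.0 = 671555 J
q3 (heat steam 100.0→123.4 °C): 296.1 × 2.04 × 23.4 = 14135 J
Total: 89857 + 671555 + 14135 = 775547 J = 776 kJ

q = 776 kJ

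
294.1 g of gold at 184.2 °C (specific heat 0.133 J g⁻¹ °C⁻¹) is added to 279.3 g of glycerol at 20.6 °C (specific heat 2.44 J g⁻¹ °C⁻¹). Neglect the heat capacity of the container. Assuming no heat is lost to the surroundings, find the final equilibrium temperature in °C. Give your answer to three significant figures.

Heat lost by gold = heat gained by glycerol.
(294.1)(0.133)(184.2 − T) = (279.3)(2.44)(T − 20.6)
39.1153 (184.2 − T) = 681.492 (T − 20.6)
7205.0 − 39.1153 T = 681.492 T − 14039
21244.0 = 720.6073 T
T = 29.48 °C

T_f = 29.5 °C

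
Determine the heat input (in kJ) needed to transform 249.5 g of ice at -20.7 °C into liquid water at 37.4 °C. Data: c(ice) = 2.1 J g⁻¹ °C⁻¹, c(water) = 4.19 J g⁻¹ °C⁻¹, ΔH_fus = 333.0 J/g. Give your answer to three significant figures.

q = 133 kJ

q1 (heat ice -20.7→0.0 °C): 249.5 × 2.1 × 20.7 = 10846 J
q2 (melt at 0 °C): 249.5 × 333.0 = 83084 J
q3 (heat water 0.0→37.4 °C): 249.5 × 4.19 × 37.4 = 39098 J
Total: 10846 + 83084 + 39098 = 133028 J = 133 kJ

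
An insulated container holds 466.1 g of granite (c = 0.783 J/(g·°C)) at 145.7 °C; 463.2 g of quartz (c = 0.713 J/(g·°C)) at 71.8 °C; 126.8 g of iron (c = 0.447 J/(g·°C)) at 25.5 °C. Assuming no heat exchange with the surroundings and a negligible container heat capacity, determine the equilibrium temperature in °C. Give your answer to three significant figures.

Σ mᵢcᵢ(T − Tᵢ) = 0  ⇒  T = Σ mᵢcᵢTᵢ / Σ mᵢcᵢ
Σ mᵢcᵢ = 466.1×0.783 + 463.2×0.713 + 126.8×0.447 = 751.8975
Σ mᵢcᵢTᵢ = 364.9563×145.7 + 330.2616×71.8 + 56.6796×25.5 = 78332
T = 78332 / 751.8975 = 104.2 °C

T_f = 104 °C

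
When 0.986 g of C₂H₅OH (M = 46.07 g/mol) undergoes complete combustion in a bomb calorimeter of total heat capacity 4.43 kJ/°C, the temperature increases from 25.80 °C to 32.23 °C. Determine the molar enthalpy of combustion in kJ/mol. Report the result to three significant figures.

ΔT = 32.23 − 25.80 = 6.43 °C
q_cal = C_cal × ΔT = 4.43 × 6.43 = 28.4849 kJ
n = 0.986 / 46.07 = 0.02140 mol
q_rxn = −q_cal = -28.4849 kJ
ΔH = -28.4849 / 0.02140 = -1331 kJ/mol

ΔH = -1330 kJ/mol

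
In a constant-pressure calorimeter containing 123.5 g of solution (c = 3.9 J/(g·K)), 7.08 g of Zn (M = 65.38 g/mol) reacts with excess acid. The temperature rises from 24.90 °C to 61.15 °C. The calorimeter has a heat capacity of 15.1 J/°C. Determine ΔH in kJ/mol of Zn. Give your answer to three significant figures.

ΔH = -166 kJ/mol

|ΔT| = |61.15 − 24.90| = 36.25 °C
|q_surr| = (123.5 × 3.9 + 15.1) × 36.25 = 496.75 × 36.25 = 18010 J
n(Zn) = 7.08 / 65.38 = 0.1083 mol
Temperature rose, so q_rxn = −|q_surr| = -18.01 kJ
ΔH = q_rxn / n = -166.3 kJ/mol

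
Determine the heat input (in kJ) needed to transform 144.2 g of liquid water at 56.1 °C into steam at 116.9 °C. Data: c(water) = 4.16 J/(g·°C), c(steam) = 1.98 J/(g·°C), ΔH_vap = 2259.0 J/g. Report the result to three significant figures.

q = 357 kJ

q1 (heat water 56.1→100.0 °C): 144.2 × 4.16 × 43.9 = 26334 J
q2 (vaporize at 100 °C): 144.2 × 2259.0 = 325748 J
q3 (heat steam 100.0→116.9 °C): 144.2 × 1.98 × 16.9 = 4825 J
Total: 26334 + 325748 + 4825 = 356907 J = 357 kJ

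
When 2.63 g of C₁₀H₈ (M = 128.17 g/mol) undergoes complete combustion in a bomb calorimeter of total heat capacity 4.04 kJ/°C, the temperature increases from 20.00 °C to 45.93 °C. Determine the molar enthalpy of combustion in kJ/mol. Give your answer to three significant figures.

ΔH = -5110 kJ/mol

ΔT = 45.93 − 20.00 = 25.93 °C
q_cal = C_cal × ΔT = 4.04 × 25.93 = 104.7572 kJ
n = 2.63 / 128.17 = 0.02052 mol
q_rxn = −q_cal = -104.7572 kJ
ΔH = -104.7572 / 0.02052 = -5105 kJ/mol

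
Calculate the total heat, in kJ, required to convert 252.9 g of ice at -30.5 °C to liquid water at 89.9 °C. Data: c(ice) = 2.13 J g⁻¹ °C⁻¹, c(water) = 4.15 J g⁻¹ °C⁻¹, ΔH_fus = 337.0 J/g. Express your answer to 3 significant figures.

q1 (heat ice -30.5→0.0 °C): 252.9 × 2.13 × 30.5 = 16430 J
q2 (melt at 0 °C): 252.9 × 337.0 = 85227 J
q3 (heat water 0.0→89.9 °C): 252.9 × 4.15 × 89.9 = 94353 J
Total: 16430 + 85227 + 94353 = 196010 J = 196 kJ

q = 196 kJ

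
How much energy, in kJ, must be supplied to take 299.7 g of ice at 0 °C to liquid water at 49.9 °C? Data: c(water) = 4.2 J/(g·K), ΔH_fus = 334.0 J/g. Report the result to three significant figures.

q = 163 kJ

q1 (melt at 0 °C): 299.7 × 334.0 = 100100 J
q2 (heat water 0.0→49.9 °C): 299.7 × 4.2 × 49.9 = 62811 J
Total: 100100 + 62811 = 162911 J = 163 kJ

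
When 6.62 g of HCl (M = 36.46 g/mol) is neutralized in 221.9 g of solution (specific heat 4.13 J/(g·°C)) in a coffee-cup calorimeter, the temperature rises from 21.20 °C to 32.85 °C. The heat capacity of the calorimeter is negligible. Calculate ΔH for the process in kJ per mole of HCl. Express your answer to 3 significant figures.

|ΔT| = |32.85 − 21.20| = 11.65 °C
|q_surr| = (221.9 × 4.13) × 11.65 = 916.447 × 11.65 = 10680 J
n(HCl) = 6.62 / 36.46 = 0.1816 mol
Temperature rose, so q_rxn = −|q_surr| = -10.68 kJ
ΔH = q_rxn / n = -58.81 kJ/mol

ΔH = -58.8 kJ/mol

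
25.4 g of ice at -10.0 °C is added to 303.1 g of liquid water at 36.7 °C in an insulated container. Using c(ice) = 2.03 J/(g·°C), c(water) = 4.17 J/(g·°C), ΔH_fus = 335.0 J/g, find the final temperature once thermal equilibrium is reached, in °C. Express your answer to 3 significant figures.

Heat to bring ice to 0 °C and melt it: q₁ = 25.4×2.03×10.0 + 25.4×335.0 = 9024.6 J
Heat the water can supply cooling to 0 °C: 303.1×4.17×36.7 = 46386.1 J > q₁, so all ice melts.
Energy balance: 303.1×4.17×(36.7 − T) = 9024.6 + 25.4×4.17×(T − 0)
1263.927(36.7 − T) = 9024.6 + 105.918 T
46386.1 − 9024.6 = 1369.845 T
T = 37361.5 / 1369.845 = 27.27 °C

T_f = 27.3 °C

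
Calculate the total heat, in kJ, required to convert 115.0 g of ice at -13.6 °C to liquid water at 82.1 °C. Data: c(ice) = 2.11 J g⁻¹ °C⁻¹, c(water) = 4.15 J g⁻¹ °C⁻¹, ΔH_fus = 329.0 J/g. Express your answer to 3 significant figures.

q = 80.3 kJ

q1 (heat ice -13.6→0.0 °C): 115.0 × 2.11 × 13.6 = 3300 J
q2 (melt at 0 °C): 115.0 × 329.0 = 37835 J
q3 (heat water 0.0→82.1 °C): 115.0 × 4.15 × 82.1 = 39182 J
Total: 3300 + 37835 + 39182 = 80317 J = 80.3 kJ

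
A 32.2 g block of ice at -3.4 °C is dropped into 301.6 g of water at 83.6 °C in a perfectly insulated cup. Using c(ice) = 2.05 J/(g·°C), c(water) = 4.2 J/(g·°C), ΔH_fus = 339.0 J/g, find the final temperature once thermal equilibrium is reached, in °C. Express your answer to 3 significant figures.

T_f = 67.6 °C

Heat to bring ice to 0 °C and melt it: q₁ = 32.2×2.05×3.4 + 32.2×339.0 = 11140 J
Heat the water can supply cooling to 0 °C: 301.6×4.2×83.6 = 105898 J > q₁, so all ice melts.
Energy balance: 301.6×4.2×(83.6 − T) = 11140 + 32.2×4.2×(T − 0)
1266.72(83.6 − T) = 11140 + 135.24 T
105898 − 11140 = 1401.96 T
T = 94758 / 1401.96 = 67.59 °C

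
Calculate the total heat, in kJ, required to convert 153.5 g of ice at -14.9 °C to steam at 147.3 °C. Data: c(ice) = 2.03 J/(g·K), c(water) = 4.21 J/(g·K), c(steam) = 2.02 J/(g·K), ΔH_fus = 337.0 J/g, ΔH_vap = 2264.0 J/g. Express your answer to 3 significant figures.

q1 (heat ice -14.9→0.0 °C): 153.5 × 2.03 × 14.9 = 4643 J
q2 (melt at 0 °C): 153.5 × 337.0 = 51730 J
q3 (heat water 0.0→100.0 °C): 153.5 × 4.21 × 100.0 = 64624 J
q4 (vaporize at 100 °C): 153.5 × 2264.0 = 347524 J
q5 (heat steam 100.0→147.3 °C): 153.5 × 2.02 × 47.3 = 14666 J
Total: 4643 + 51730 + 64624 + 347524 + 14666 = 483187 J = 483 kJ

q = 483 kJ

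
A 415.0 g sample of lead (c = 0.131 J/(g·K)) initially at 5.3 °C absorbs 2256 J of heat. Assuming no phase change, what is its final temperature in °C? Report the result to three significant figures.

T_f = 46.8 °C

ΔT = q / (m c) = 2256 / (415.0 × 0.131) = 41.50 °C
T_f = 5.3 + 41.50 = 46.80 °C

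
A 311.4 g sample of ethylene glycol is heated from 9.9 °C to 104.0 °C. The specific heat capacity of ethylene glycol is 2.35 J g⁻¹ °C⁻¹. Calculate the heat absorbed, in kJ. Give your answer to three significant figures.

q = m c ΔT = 311.4 × 2.35 × (104.0 − 9.9)
q = 311.4 × 2.35 × 94.1 = 68860 J = 68.9 kJ

q = 68.9 kJ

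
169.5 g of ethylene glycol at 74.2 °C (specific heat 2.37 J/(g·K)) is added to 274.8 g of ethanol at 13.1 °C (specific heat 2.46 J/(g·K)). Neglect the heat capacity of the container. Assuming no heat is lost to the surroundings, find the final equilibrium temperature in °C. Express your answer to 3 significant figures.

Heat lost by ethylene glycol = heat gained by ethanol.
(169.5)(2.37)(74.2 − T) = (274.8)(2.46)(T − 13.1)
401.715 (74.2 − T) = 676.008 (T − 13.1)
29807 − 401.715 T = 676.008 T − 8855.7
38662.7 = 1077.723 T
T = 35.87 °C

T_f = 35.9 °C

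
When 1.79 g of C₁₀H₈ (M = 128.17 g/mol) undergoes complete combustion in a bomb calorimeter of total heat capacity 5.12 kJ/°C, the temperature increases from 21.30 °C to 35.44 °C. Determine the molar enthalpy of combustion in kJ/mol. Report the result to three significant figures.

ΔH = -5180 kJ/mol

ΔT = 35.44 − 21.30 = 14.14 °C
q_cal = C_cal × ΔT = 5.12 × 14.14 = 72.3968 kJ
n = 1.79 / 128.17 = 0.01397 mol
q_rxn = −q_cal = -72.3968 kJ
ΔH = -72.3968 / 0.01397 = -5182 kJ/mol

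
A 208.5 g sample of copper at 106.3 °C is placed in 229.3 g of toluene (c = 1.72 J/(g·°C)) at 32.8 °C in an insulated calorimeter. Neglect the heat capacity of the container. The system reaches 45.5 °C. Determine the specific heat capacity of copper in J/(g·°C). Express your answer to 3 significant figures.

q_gained = (229.3 × 1.72) × (45.5 − 32.8) = 5009 J
q_lost = 208.5 × c × (106.3 − 45.5) = 12676.8 c
Set equal: c = 5009 / 12676.8 = 0.395 J/(g·°C)

c = 0.395 J/(g·°C)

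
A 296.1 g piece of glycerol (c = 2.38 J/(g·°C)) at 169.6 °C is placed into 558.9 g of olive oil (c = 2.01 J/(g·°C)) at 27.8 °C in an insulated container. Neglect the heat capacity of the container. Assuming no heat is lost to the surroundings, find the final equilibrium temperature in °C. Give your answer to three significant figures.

T_f = 82.5 °C

Heat lost by glycerol = heat gained by olive oil.
(296.1)(2.38)(169.6 − T) = (558.9)(2.01)(T − 27.8)
704.718 (169.6 − T) = 1123.389 (T − 27.8)
119520 − 704.718 T = 1123.389 T − 31230
150750 = 1828.107 T
T = 82.46 °C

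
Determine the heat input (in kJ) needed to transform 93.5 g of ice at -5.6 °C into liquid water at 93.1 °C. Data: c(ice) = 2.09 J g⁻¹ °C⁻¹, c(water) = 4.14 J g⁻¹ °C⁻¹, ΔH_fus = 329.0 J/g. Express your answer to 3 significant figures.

q = 67.9 kJ

q1 (heat ice -5.6→0.0 °C): 93.5 × 2.09 × 5.6 = 1094 J
q2 (melt at 0 °C): 93.5 × 329.0 = 30762 J
q3 (heat water 0.0→93.1 °C): 93.5 × 4.14 × 93.1 = 36038 J
Total: 1094 + 30762 + 36038 = 67894 J = 67.9 kJ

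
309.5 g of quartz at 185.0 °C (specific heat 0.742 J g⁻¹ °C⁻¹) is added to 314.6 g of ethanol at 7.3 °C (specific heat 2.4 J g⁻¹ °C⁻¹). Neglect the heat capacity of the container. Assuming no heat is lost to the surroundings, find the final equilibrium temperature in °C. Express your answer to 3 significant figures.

T_f = 48.7 °C

Heat lost by quartz = heat gained by ethanol.
(309.5)(0.742)(185.0 − T) = (314.6)(2.4)(T − 7.3)
229.649 (185.0 − T) = 755.04 (T − 7.3)
42485 − 229.649 T = 755.04 T − 5511.8
47996.8 = 984.689 T
T = 48.74 °C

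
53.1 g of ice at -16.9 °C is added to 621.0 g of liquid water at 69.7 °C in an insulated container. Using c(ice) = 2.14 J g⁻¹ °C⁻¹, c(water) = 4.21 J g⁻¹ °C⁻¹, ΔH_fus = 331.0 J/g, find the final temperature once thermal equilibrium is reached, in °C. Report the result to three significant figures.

T_f = 57.3 °C

Heat to bring ice to 0 °C and melt it: q₁ = 53.1×2.14×16.9 + 53.1×331.0 = 19497 J
Heat the water can supply cooling to 0 °C: 621.0×4.21×69.7 = 182224 J > q₁, so all ice melts.
Energy balance: 621.0×4.21×(69.7 − T) = 19497 + 53.1×4.21×(T − 0)
2614.41(69.7 − T) = 19497 + 223.551 T
182224 − 19497 = 2837.961 T
T = 162727 / 2837.961 = 57.34 °C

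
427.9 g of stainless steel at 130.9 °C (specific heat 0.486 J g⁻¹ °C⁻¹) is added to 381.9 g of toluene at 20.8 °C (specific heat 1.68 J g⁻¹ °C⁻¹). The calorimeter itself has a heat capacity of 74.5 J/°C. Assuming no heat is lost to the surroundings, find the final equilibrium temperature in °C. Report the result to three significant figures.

Heat lost by stainless steel = heat gained by toluene + calorimeter.
(427.9)(0.486)(130.9 − T) = [(381.9)(1.68) + 74.5](T − 20.8)
207.9594 (130.9 − T) = 716.092 (T − 20.8)
27222 − 207.9594 T = 716.092 T − 14895
42117 = 924.0514 T
T = 45.58 °C

T_f = 45.6 °C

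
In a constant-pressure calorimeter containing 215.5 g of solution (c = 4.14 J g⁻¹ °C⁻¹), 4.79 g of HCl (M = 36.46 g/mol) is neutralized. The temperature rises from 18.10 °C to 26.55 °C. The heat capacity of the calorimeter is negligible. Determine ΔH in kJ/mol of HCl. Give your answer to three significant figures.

ΔH = -57.4 kJ/mol

|ΔT| = |26.55 − 18.10| = 8.45 °C
|q_surr| = (215.5 × 4.14) × 8.45 = 892.17 × 8.45 = 7539 J
n(HCl) = 4.79 / 36.46 = 0.1314 mol
Temperature rose, so q_rxn = −|q_surr| = -7.539 kJ
ΔH = q_rxn / n = -57.37 kJ/mol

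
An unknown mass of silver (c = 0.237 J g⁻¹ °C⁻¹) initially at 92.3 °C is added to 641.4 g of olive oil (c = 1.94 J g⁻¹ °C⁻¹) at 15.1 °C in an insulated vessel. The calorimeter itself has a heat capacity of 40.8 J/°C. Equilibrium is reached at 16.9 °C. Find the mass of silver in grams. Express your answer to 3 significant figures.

q_gained = (641.4 × 1.94 + 40.8) × (16.9 − 15.1) = 2313 J
q_lost = m × 0.237 × (92.3 − 16.9) = 17.8698 m
m = 2313 / 17.8698 = 129 g

m = 129 g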